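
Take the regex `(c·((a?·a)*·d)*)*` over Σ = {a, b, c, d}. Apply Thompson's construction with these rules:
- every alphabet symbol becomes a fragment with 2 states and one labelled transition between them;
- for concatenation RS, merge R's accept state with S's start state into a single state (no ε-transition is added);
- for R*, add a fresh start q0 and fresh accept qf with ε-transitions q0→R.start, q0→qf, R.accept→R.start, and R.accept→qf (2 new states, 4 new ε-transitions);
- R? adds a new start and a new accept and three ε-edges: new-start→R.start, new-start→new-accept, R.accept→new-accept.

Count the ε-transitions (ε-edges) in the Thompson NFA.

15

By structural recursion:
Each of the 4 symbol leaves contributes 0 ε-transitions.
  a? : 3 ε-transitions
  a?·a : 3 ε-transitions
  (a?·a)* : 7 ε-transitions
  (a?·a)*·d : 7 ε-transitions
  ((a?·a)*·d)* : 11 ε-transitions
  c·((a?·a)*·d)* : 11 ε-transitions
  (c·((a?·a)*·d)*)* : 15 ε-transitions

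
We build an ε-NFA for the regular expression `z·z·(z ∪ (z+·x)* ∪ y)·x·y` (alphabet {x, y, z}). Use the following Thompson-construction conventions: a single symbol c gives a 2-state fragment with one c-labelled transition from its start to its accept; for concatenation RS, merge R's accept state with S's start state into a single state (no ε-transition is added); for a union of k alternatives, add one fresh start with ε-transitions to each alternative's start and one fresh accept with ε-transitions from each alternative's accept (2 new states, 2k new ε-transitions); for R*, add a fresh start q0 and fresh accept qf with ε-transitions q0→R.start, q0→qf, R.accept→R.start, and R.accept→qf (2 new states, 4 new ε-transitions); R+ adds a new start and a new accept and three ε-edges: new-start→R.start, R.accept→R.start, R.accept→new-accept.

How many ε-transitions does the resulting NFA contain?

Per subexpression:
Each of the 8 symbol leaves contributes 0 ε-transitions.
  z+ → 3 ε-transitions
  z+·x → 3 ε-transitions
  (z+·x)* → 7 ε-transitions
  z ∪ (z+·x)* ∪ y → 13 ε-transitions
  z·z·(z ∪ (z+·x)* ∪ y)·x·y → 13 ε-transitions

13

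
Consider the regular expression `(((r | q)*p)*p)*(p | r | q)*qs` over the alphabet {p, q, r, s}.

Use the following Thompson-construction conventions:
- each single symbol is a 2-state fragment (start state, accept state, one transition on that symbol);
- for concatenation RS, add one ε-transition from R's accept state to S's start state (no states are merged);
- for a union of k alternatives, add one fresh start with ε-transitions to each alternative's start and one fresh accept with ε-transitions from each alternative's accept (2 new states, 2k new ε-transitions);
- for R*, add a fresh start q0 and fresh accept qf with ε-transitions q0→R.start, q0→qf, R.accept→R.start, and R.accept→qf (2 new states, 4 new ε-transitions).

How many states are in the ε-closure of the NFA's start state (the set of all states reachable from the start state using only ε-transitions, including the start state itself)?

18

Work bottom-up. For each fragment F, track |ε-closure(F.start)| and whether F's accept lies in that closure (i.e. whether F accepts ε). A single-symbol fragment has closure size 1 and does not accept ε.
  r | q → C = 1 + 1 + 1 = 3 (the new accept is not ε-reachable since no branch accepts ε)
  (r | q)* → C = 1 (new start) + 3 (body) + 1 (new accept) = 5
  (r | q)*p → the left operand accepts ε, so the closure extends into the next operand (via the concat ε-link); C = 5 + 1 = 6
  ((r | q)*p)* → C = 1 (new start) + 6 (body) + 1 (new accept) = 8
  ((r | q)*p)*p → the left operand accepts ε, so the closure extends into the next operand (via the concat ε-link); C = 8 + 1 = 9
  (((r | q)*p)*p)* → new start has ε-edges to the inner start and to the new accept, so C = 2 + 9 = 11
  p | r | q → C = 1 + 1 + 1 + 1 = 4 (the new accept is not ε-reachable since no branch accepts ε)
  (p | r | q)* → C = 1 (new start) + 4 (body) + 1 (new accept) = 6
  (((r | q)*p)*p)*(p | r | q)*qs → the left operand accepts ε, so the closure extends into the next operand (via the concat ε-link); C = 11 + 6 + 1 = 18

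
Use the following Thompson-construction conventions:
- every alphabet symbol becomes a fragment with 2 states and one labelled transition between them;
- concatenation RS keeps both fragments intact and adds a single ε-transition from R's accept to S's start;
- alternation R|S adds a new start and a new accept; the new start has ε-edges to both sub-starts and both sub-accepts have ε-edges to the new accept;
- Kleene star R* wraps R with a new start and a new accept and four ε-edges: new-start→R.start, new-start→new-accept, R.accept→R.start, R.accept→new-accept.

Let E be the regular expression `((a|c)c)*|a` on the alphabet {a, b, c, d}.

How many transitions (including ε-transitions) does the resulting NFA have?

17

Per subexpression:
Each of the 4 symbol leaves contributes 1 transition (1 symbol, 0 ε).
  a|c : 6 transitions (2 symbol, 4 ε)
  (a|c)c : 8 transitions (3 symbol, 5 ε)
  ((a|c)c)* : 12 transitions (3 symbol, 9 ε)
  ((a|c)c)*|a : 17 transitions (4 symbol, 13 ε)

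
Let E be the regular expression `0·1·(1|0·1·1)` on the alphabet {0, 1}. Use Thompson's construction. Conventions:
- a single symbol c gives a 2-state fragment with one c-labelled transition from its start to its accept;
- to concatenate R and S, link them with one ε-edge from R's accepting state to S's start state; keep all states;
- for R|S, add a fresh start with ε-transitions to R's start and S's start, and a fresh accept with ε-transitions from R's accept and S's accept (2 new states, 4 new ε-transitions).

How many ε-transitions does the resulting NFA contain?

Recursing over subexpressions:
Each of the 6 symbol leaves contributes 0 ε-transitions.
  0·1·1 = 2 ε-transitions
  1|0·1·1 = 6 ε-transitions
  0·1·(1|0·1·1) = 8 ε-transitions

8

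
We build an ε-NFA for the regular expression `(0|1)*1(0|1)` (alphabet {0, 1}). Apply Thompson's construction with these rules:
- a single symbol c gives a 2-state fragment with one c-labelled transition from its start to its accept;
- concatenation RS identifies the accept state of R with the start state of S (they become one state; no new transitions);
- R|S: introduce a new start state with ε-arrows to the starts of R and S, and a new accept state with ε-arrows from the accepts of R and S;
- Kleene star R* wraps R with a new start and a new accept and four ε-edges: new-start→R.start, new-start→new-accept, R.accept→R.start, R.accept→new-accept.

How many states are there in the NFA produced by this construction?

14

Bottom-up over the parse tree:
Each of the 5 symbol leaves contributes a 2-state fragment.
  0|1 = 6 states
  (0|1)* = 8 states
  0|1 = 6 states
  (0|1)*1(0|1) = 14 states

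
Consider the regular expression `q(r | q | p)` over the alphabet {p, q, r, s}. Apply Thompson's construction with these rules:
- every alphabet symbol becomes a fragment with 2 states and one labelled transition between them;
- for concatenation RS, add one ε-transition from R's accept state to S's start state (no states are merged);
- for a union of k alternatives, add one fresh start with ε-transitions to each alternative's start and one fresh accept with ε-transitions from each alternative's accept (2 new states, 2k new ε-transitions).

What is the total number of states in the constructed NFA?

Per subexpression:
Each of the 4 symbol leaves contributes a 2-state fragment.
  r | q | p → 8 states
  q(r | q | p) → 10 states

10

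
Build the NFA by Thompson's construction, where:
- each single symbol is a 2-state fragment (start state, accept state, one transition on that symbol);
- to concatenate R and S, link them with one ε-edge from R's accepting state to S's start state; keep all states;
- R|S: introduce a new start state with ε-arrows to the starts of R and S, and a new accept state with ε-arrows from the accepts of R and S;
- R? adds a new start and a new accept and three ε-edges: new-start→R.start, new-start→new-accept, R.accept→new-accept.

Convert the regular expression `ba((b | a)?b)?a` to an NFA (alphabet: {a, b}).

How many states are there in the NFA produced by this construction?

18

Recursing over subexpressions:
Each of the 6 symbol leaves contributes a 2-state fragment.
  b | a — 6 states
  (b | a)? — 8 states
  (b | a)?b — 10 states
  ((b | a)?b)? — 12 states
  ba((b | a)?b)?a — 18 states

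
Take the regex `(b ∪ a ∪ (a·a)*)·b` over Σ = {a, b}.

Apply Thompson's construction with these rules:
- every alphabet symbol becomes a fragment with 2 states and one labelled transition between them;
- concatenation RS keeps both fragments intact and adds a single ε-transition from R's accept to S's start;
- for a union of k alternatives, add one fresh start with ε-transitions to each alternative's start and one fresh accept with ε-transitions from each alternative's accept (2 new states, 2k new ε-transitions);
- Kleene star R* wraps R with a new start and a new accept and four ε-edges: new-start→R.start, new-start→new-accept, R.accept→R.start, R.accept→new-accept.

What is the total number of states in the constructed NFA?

Per subexpression:
Each of the 5 symbol leaves contributes a 2-state fragment.
  a·a = 4 states
  (a·a)* = 6 states
  b ∪ a ∪ (a·a)* = 12 states
  (b ∪ a ∪ (a·a)*)·b = 14 states

14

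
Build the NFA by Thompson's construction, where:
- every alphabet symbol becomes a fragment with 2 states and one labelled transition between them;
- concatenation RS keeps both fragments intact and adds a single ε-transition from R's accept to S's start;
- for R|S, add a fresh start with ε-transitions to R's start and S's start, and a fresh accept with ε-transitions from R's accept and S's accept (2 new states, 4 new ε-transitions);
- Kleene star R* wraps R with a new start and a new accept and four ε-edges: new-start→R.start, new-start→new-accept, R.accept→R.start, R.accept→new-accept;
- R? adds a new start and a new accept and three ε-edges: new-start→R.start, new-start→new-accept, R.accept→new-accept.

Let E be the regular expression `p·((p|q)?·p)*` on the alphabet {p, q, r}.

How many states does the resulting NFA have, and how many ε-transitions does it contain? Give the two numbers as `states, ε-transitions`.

14, 13

Recursing over subexpressions:
Each of the 4 symbol leaves contributes 2 states and 0 ε-transitions.
  p|q — 6 states, 4 ε-transitions
  (p|q)? — 8 states, 7 ε-transitions
  (p|q)?·p — 10 states, 8 ε-transitions
  ((p|q)?·p)* — 12 states, 12 ε-transitions
  p·((p|q)?·p)* — 14 states, 13 ε-transitions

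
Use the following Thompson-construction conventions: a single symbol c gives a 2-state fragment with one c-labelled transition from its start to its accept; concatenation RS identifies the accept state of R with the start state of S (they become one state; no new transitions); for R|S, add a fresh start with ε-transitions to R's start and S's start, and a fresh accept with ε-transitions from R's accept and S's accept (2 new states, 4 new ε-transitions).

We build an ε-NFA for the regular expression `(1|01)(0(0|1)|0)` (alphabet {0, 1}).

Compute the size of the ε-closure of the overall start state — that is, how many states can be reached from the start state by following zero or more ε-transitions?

3

Work bottom-up. For each fragment F, track |ε-closure(F.start)| and whether F's accept lies in that closure (i.e. whether F accepts ε). A single-symbol fragment has closure size 1 and does not accept ε.
  01 : C equals the left operand's closure size = 1 (its accept is not ε-reachable, so the closure stops there)
  1|01 : C = 1 + 1 + 1 = 3 (the new accept is not ε-reachable since no branch accepts ε)
  0|1 : C = 1 + 1 + 1 = 3 (the new accept is not ε-reachable since no branch accepts ε)
  0(0|1) : same as the first factor's closure: C = 1
  0(0|1)|0 : C = 1 + 1 + 1 = 3 (the new accept is not ε-reachable since no branch accepts ε)
  (1|01)(0(0|1)|0) : C equals the left operand's closure size = 3 (its accept is not ε-reachable, so the closure stops there)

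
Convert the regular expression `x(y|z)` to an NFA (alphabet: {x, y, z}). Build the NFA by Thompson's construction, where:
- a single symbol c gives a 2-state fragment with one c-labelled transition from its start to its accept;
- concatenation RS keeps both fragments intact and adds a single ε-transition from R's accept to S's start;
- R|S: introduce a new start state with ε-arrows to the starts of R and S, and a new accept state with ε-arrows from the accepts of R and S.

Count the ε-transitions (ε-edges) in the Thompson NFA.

Bottom-up over the parse tree:
Each of the 3 symbol leaves contributes 0 ε-transitions.
  y|z : 4 ε-transitions
  x(y|z) : 5 ε-transitions

5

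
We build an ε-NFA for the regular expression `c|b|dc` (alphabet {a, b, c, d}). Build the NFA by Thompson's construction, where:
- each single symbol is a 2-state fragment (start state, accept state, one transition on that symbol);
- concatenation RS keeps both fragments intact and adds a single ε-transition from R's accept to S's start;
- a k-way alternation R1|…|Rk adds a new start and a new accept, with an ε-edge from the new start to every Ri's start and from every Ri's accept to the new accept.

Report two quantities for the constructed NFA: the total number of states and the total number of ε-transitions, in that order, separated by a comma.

10, 7

Building bottom-up:
Each of the 4 symbol leaves contributes 2 states and 0 ε-transitions.
  dc → 4 states, 1 ε-transition
  c|b|dc → 10 states, 7 ε-transitions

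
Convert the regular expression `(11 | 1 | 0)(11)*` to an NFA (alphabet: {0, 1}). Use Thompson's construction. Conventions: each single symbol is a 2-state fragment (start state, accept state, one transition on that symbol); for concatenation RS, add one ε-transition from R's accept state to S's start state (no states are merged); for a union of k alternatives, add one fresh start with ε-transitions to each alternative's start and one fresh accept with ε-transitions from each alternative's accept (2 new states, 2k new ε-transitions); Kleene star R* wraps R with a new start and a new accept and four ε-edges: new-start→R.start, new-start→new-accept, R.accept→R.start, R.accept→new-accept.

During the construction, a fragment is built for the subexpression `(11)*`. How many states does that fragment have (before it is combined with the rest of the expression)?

Fragment for `(11)*`:
Each of the 2 symbol leaves contributes a 2-state fragment.
  11 = 4 states
  (11)* = 6 states

6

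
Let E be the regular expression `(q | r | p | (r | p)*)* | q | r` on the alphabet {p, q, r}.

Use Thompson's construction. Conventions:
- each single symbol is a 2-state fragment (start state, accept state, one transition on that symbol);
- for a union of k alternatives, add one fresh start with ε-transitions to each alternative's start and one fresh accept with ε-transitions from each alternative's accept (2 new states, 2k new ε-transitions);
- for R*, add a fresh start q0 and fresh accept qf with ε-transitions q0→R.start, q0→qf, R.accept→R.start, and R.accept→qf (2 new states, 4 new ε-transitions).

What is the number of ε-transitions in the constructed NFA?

26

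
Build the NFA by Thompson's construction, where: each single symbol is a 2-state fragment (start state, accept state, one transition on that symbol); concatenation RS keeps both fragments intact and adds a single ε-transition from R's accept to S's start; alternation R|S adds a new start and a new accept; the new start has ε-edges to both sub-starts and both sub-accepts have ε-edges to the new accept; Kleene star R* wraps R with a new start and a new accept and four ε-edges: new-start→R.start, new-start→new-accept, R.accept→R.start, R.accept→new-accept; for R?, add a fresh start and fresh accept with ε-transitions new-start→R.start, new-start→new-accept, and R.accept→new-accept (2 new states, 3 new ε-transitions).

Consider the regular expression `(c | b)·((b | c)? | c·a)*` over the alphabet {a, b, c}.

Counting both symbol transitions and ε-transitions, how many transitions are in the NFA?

Recursing over subexpressions:
Each of the 6 symbol leaves contributes 1 transition (1 symbol, 0 ε).
  c | b = 6 transitions (2 symbol, 4 ε)
  b | c = 6 transitions (2 symbol, 4 ε)
  (b | c)? = 9 transitions (2 symbol, 7 ε)
  c·a = 3 transitions (2 symbol, 1 ε)
  (b | c)? | c·a = 16 transitions (4 symbol, 12 ε)
  ((b | c)? | c·a)* = 20 transitions (4 symbol, 16 ε)
  (c | b)·((b | c)? | c·a)* = 27 transitions (6 symbol, 21 ε)

27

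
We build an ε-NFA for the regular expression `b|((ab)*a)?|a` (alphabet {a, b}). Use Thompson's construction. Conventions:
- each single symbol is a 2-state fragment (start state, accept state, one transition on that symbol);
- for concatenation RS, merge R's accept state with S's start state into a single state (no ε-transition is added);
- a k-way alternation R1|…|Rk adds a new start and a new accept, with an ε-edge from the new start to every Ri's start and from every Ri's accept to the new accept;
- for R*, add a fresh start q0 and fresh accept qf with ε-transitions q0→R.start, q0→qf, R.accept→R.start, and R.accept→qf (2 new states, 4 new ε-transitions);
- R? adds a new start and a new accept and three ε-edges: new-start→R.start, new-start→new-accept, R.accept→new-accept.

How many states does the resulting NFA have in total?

Bottom-up over the parse tree:
Each of the 5 symbol leaves contributes a 2-state fragment.
  ab → 3 states
  (ab)* → 5 states
  (ab)*a → 6 states
  ((ab)*a)? → 8 states
  b|((ab)*a)?|a → 14 states

14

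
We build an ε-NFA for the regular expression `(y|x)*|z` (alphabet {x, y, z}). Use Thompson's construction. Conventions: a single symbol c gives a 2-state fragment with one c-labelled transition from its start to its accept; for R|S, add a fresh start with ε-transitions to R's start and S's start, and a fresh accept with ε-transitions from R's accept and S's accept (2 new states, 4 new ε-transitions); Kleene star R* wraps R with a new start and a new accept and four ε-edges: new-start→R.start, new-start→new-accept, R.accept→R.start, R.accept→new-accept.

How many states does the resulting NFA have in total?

12

Bottom-up over the parse tree:
Each of the 3 symbol leaves contributes a 2-state fragment.
  y|x = 6 states
  (y|x)* = 8 states
  (y|x)*|z = 12 states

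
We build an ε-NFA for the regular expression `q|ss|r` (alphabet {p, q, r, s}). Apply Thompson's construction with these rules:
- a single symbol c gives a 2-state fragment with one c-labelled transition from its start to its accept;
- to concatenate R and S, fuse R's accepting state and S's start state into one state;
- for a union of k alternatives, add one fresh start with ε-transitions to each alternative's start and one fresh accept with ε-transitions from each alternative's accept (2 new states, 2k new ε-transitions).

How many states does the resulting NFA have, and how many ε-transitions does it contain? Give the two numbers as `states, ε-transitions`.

9, 6

Per subexpression:
Each of the 4 symbol leaves contributes 2 states and 0 ε-transitions.
  ss = 3 states, 0 ε-transitions
  q|ss|r = 9 states, 6 ε-transitions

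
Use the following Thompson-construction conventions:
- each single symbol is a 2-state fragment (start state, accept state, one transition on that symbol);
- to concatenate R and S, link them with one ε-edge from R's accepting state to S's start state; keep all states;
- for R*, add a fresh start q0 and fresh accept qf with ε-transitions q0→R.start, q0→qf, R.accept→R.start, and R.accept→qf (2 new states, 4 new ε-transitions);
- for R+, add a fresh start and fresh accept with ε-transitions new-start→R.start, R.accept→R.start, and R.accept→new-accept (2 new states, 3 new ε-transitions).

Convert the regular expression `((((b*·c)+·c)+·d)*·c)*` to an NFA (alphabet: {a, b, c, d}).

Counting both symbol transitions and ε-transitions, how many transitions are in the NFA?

27

Bottom-up over the parse tree:
Each of the 5 symbol leaves contributes 1 transition (1 symbol, 0 ε).
  b* → 5 transitions (1 symbol, 4 ε)
  b*·c → 7 transitions (2 symbol, 5 ε)
  (b*·c)+ → 10 transitions (2 symbol, 8 ε)
  (b*·c)+·c → 12 transitions (3 symbol, 9 ε)
  ((b*·c)+·c)+ → 15 transitions (3 symbol, 12 ε)
  ((b*·c)+·c)+·d → 17 transitions (4 symbol, 13 ε)
  (((b*·c)+·c)+·d)* → 21 transitions (4 symbol, 17 ε)
  (((b*·c)+·c)+·d)*·c → 23 transitions (5 symbol, 18 ε)
  ((((b*·c)+·c)+·d)*·c)* → 27 transitions (5 symbol, 22 ε)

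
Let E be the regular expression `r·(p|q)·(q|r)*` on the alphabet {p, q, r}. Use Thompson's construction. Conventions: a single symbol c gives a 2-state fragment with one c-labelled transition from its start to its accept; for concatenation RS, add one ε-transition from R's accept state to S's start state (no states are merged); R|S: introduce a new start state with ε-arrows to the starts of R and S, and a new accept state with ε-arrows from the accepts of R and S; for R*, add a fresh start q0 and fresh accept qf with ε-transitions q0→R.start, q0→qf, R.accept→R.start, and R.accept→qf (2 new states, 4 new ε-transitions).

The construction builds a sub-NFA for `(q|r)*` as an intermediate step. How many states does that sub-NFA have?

Fragment for `(q|r)*`:
Each of the 2 symbol leaves contributes a 2-state fragment.
  q|r : 6 states
  (q|r)* : 8 states

8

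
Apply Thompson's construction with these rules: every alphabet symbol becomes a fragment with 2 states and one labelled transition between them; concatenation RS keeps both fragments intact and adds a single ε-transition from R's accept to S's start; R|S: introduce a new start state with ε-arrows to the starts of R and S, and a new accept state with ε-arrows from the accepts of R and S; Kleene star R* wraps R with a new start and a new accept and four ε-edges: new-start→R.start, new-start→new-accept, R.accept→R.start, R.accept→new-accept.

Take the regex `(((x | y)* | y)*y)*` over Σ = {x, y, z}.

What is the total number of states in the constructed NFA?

By structural recursion:
Each of the 4 symbol leaves contributes a 2-state fragment.
  x | y → 6 states
  (x | y)* → 8 states
  (x | y)* | y → 12 states
  ((x | y)* | y)* → 14 states
  ((x | y)* | y)*y → 16 states
  (((x | y)* | y)*y)* → 18 states

18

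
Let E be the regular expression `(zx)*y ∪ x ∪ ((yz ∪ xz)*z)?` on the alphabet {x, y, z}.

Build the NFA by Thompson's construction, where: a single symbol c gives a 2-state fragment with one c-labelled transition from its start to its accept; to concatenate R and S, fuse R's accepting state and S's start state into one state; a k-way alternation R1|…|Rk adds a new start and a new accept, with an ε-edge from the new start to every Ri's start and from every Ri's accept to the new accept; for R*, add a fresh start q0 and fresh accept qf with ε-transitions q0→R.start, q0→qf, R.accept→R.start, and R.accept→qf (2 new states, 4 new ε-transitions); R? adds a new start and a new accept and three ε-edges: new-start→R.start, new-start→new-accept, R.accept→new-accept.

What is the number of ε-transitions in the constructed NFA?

21

By structural recursion:
Each of the 9 symbol leaves contributes 0 ε-transitions.
  zx = 0 ε-transitions
  (zx)* = 4 ε-transitions
  (zx)*y = 4 ε-transitions
  yz = 0 ε-transitions
  xz = 0 ε-transitions
  yz ∪ xz = 4 ε-transitions
  (yz ∪ xz)* = 8 ε-transitions
  (yz ∪ xz)*z = 8 ε-transitions
  ((yz ∪ xz)*z)? = 11 ε-transitions
  (zx)*y ∪ x ∪ ((yz ∪ xz)*z)? = 21 ε-transitions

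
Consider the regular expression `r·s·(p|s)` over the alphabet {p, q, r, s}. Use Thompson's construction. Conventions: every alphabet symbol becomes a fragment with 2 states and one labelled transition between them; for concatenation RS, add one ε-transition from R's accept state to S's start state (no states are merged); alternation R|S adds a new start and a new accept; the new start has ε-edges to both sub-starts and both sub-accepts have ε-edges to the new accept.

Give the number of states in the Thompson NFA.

10

Building bottom-up:
Each of the 4 symbol leaves contributes a 2-state fragment.
  p|s = 6 states
  r·s·(p|s) = 10 states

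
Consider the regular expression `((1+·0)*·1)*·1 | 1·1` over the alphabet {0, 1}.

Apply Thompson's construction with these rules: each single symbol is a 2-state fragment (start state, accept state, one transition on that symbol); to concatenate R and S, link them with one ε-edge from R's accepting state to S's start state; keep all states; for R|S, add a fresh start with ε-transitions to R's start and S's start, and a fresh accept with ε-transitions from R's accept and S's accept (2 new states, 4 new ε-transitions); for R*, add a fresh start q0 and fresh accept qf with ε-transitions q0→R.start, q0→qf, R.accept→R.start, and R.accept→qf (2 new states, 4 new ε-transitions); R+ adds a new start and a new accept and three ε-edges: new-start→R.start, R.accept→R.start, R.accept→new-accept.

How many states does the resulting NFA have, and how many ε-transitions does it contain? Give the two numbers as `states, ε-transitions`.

Recursing over subexpressions:
Each of the 6 symbol leaves contributes 2 states and 0 ε-transitions.
  1+ : 4 states, 3 ε-transitions
  1+·0 : 6 states, 4 ε-transitions
  (1+·0)* : 8 states, 8 ε-transitions
  (1+·0)*·1 : 10 states, 9 ε-transitions
  ((1+·0)*·1)* : 12 states, 13 ε-transitions
  ((1+·0)*·1)*·1 : 14 states, 14 ε-transitions
  1·1 : 4 states, 1 ε-transition
  ((1+·0)*·1)*·1 | 1·1 : 20 states, 19 ε-transitions

20, 19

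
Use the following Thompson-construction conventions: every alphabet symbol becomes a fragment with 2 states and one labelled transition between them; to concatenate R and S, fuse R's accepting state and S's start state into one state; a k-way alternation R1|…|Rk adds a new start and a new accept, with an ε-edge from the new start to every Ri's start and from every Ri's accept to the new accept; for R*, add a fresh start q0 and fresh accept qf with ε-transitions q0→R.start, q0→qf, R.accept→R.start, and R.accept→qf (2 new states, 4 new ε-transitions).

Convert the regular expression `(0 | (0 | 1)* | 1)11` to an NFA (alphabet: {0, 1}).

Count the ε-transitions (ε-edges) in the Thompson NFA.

14

By structural recursion:
Each of the 6 symbol leaves contributes 0 ε-transitions.
  0 | 1 = 4 ε-transitions
  (0 | 1)* = 8 ε-transitions
  0 | (0 | 1)* | 1 = 14 ε-transitions
  (0 | (0 | 1)* | 1)11 = 14 ε-transitions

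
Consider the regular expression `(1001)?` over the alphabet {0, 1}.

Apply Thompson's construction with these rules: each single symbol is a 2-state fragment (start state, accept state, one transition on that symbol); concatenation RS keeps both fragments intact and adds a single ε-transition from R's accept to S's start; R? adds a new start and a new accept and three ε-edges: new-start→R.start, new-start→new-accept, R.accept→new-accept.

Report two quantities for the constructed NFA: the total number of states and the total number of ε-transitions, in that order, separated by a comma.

Per subexpression:
Each of the 4 symbol leaves contributes 2 states and 0 ε-transitions.
  1001 → 8 states, 3 ε-transitions
  (1001)? → 10 states, 6 ε-transitions

10, 6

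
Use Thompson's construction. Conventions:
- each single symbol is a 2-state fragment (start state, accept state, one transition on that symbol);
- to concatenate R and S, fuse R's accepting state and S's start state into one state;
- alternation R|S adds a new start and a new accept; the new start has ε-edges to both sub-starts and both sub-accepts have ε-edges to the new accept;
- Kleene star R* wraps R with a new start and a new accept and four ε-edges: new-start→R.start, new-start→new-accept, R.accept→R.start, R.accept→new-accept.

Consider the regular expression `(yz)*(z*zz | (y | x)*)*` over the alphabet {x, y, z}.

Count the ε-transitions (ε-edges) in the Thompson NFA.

Recursing over subexpressions:
Each of the 7 symbol leaves contributes 0 ε-transitions.
  yz → 0 ε-transitions
  (yz)* → 4 ε-transitions
  z* → 4 ε-transitions
  z*zz → 4 ε-transitions
  y | x → 4 ε-transitions
  (y | x)* → 8 ε-transitions
  z*zz | (y | x)* → 16 ε-transitions
  (z*zz | (y | x)*)* → 20 ε-transitions
  (yz)*(z*zz | (y | x)*)* → 24 ε-transitions

24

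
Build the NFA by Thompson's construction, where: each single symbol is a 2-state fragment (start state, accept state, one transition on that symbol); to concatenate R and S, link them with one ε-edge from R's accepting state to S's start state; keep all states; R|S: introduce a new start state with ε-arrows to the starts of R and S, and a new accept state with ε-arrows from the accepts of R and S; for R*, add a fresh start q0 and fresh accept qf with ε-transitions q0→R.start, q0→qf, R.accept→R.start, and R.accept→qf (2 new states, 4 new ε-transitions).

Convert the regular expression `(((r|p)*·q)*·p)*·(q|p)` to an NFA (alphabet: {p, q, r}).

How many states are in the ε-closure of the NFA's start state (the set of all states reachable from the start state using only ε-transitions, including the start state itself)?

14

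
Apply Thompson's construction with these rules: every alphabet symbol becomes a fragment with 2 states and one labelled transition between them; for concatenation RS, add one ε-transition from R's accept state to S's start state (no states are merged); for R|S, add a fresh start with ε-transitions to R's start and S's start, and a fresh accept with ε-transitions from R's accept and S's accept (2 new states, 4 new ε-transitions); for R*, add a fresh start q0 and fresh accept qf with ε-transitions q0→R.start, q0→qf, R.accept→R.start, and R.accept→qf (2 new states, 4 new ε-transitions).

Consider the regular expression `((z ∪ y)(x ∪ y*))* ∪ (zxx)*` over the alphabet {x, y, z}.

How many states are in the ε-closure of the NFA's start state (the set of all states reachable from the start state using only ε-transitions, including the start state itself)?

Compute the ε-closure size of each fragment's start state recursively; a symbol fragment's start has no outgoing ε-edge, so its closure is just itself (size 1).
  z ∪ y — new start ε-reaches every alternative's start; none of them accept ε, so the new accept is not reached: |ε-closure| = 1 + 1 + 1 = 3
  y* — new start has ε-edges to the inner start and to the new accept, so |ε-closure| = 2 + 1 = 3
  x ∪ y* — new start ε-reaches every alternative's start; at least one alternative accepts ε, so the union's new accept is reached too: |ε-closure| = 1 + 1 + 3 + 1 = 6
  (z ∪ y)(x ∪ y*) — same as the first factor's closure: |ε-closure| = 3
  ((z ∪ y)(x ∪ y*))* — |ε-closure| = 1 (new start) + 3 (body) + 1 (new accept) = 5
  zxx — |ε-closure| equals the left operand's closure size = 1 (its accept is not ε-reachable, so the closure stops there)
  (zxx)* — new start has ε-edges to the inner start and to the new accept, so |ε-closure| = 2 + 1 = 3
  ((z ∪ y)(x ∪ y*))* ∪ (zxx)* — |ε-closure| = 1 (new start) + (5 + 3) + 1 (new accept, since some branch ε-reaches its own accept) = 10

10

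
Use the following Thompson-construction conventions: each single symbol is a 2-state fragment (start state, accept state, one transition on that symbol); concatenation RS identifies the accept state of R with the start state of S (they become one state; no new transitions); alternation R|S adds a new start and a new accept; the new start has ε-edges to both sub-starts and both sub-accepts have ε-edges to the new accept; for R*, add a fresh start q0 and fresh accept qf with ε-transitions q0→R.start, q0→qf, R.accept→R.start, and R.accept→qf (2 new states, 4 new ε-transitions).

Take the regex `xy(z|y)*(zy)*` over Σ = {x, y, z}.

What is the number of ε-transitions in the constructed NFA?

12

By structural recursion:
Each of the 6 symbol leaves contributes 0 ε-transitions.
  z|y = 4 ε-transitions
  (z|y)* = 8 ε-transitions
  zy = 0 ε-transitions
  (zy)* = 4 ε-transitions
  xy(z|y)*(zy)* = 12 ε-transitions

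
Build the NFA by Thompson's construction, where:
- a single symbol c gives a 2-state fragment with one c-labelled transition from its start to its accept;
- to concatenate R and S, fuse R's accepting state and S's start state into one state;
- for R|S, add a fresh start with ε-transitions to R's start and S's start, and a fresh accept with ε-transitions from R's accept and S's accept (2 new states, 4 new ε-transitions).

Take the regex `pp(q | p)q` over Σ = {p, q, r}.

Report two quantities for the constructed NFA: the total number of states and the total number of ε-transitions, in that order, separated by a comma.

9, 4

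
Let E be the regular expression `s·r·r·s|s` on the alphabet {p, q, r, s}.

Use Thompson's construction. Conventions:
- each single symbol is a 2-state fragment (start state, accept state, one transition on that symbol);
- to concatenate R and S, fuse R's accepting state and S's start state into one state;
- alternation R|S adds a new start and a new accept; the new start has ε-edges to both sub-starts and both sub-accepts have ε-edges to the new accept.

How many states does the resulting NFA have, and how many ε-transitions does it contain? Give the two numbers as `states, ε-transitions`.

9, 4

By structural recursion:
Each of the 5 symbol leaves contributes 2 states and 0 ε-transitions.
  s·r·r·s = 5 states, 0 ε-transitions
  s·r·r·s|s = 9 states, 4 ε-transitions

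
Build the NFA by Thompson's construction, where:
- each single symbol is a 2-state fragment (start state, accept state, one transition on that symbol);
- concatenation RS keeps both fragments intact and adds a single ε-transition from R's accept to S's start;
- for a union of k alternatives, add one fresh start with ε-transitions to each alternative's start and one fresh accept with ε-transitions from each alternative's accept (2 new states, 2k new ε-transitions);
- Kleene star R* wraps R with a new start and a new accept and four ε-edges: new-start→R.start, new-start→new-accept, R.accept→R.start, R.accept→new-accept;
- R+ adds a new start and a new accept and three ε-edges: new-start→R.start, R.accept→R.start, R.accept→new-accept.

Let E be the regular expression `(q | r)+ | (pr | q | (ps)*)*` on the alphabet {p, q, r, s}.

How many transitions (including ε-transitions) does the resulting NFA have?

34

Building bottom-up:
Each of the 7 symbol leaves contributes 1 transition (1 symbol, 0 ε).
  q | r = 6 transitions (2 symbol, 4 ε)
  (q | r)+ = 9 transitions (2 symbol, 7 ε)
  pr = 3 transitions (2 symbol, 1 ε)
  ps = 3 transitions (2 symbol, 1 ε)
  (ps)* = 7 transitions (2 symbol, 5 ε)
  pr | q | (ps)* = 17 transitions (5 symbol, 12 ε)
  (pr | q | (ps)*)* = 21 transitions (5 symbol, 16 ε)
  (q | r)+ | (pr | q | (ps)*)* = 34 transitions (7 symbol, 27 ε)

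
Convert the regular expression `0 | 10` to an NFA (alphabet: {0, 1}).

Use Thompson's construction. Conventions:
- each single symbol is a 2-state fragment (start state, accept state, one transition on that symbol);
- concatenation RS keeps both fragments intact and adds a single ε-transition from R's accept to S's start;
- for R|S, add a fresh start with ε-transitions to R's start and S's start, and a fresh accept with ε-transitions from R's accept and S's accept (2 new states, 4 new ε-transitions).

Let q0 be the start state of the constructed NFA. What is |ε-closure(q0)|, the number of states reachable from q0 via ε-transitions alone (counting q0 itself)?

Work bottom-up. For each fragment F, track |ε-closure(F.start)| and whether F's accept lies in that closure (i.e. whether F accepts ε). A single-symbol fragment has closure size 1 and does not accept ε.
  10 : same as the first factor's closure: |ε-closure| = 1
  0 | 10 : new start ε-reaches every alternative's start; none of them accept ε, so the new accept is not reached: |ε-closure| = 1 + 1 + 1 = 3

3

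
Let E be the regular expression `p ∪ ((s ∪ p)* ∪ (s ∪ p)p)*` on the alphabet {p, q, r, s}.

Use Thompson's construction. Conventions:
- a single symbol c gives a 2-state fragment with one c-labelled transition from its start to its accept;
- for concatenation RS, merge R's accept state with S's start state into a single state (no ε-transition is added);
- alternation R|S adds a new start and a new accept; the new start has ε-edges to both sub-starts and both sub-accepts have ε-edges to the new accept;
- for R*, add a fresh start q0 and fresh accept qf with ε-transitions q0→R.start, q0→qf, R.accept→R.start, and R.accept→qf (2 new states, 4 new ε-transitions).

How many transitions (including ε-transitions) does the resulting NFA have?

By structural recursion:
Each of the 6 symbol leaves contributes 1 transition (1 symbol, 0 ε).
  s ∪ p — 6 transitions (2 symbol, 4 ε)
  (s ∪ p)* — 10 transitions (2 symbol, 8 ε)
  s ∪ p — 6 transitions (2 symbol, 4 ε)
  (s ∪ p)p — 7 transitions (3 symbol, 4 ε)
  (s ∪ p)* ∪ (s ∪ p)p — 21 transitions (5 symbol, 16 ε)
  ((s ∪ p)* ∪ (s ∪ p)p)* — 25 transitions (5 symbol, 20 ε)
  p ∪ ((s ∪ p)* ∪ (s ∪ p)p)* — 30 transitions (6 symbol, 24 ε)

30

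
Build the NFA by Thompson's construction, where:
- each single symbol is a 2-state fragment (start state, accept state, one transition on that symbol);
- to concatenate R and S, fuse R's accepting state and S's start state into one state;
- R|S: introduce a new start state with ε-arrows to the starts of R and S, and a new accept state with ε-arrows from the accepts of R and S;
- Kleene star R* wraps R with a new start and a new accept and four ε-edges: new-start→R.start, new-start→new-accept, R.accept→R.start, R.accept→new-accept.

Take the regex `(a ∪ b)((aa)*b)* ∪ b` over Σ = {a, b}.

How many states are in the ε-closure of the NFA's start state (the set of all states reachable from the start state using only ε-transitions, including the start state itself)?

5

Compute the ε-closure size of each fragment's start state recursively; a symbol fragment's start has no outgoing ε-edge, so its closure is just itself (size 1).
  a ∪ b : |closure| = 1 + 1 + 1 = 3 (the new accept is not ε-reachable since no branch accepts ε)
  aa : |closure| equals the left operand's closure size = 1 (its accept is not ε-reachable, so the closure stops there)
  (aa)* : the star's fresh start ε-reaches both the body's start and the fresh accept: |closure| = 2 + 1 = 3
  (aa)*b : |closure| = 3 + (1−1) = 3 (closure spills across the concat boundary because the left factor accepts ε)
  ((aa)*b)* : new start has ε-edges to the inner start and to the new accept, so |closure| = 2 + 3 = 5
  (a ∪ b)((aa)*b)* : |closure| equals the left operand's closure size = 3 (its accept is not ε-reachable, so the closure stops there)
  (a ∪ b)((aa)*b)* ∪ b : |closure| = 1 + 3 + 1 = 5 (the new accept is not ε-reachable since no branch accepts ε)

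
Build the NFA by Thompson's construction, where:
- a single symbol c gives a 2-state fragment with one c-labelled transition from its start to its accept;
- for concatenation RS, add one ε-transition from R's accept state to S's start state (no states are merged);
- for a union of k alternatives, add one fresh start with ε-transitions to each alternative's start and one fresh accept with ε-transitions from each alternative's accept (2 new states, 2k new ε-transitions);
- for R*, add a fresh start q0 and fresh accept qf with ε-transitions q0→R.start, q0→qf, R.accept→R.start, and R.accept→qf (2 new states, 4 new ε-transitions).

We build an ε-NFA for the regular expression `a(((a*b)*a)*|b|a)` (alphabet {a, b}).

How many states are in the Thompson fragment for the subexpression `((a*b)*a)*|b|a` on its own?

18

Fragment for `((a*b)*a)*|b|a`:
Each of the 5 symbol leaves contributes a 2-state fragment.
  a* → 4 states
  a*b → 6 states
  (a*b)* → 8 states
  (a*b)*a → 10 states
  ((a*b)*a)* → 12 states
  ((a*b)*a)*|b|a → 18 states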